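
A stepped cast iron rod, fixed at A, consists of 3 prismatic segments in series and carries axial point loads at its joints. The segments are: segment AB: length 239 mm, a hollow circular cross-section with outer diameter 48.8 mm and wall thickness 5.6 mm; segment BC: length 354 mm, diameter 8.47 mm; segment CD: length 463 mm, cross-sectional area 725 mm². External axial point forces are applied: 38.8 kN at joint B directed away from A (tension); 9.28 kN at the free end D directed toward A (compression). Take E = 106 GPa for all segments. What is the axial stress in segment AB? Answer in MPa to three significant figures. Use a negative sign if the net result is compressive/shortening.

38.8 MPa

Internal axial forces (sectioning from the free end, tension +): N_CD = -9.28 kN, N_BC = -9.28 kN, N_AB = 29.52 kN.
A_AB = 760 mm².
σ_AB = N_AB/A_AB = 29520/760 = 38.84 MPa.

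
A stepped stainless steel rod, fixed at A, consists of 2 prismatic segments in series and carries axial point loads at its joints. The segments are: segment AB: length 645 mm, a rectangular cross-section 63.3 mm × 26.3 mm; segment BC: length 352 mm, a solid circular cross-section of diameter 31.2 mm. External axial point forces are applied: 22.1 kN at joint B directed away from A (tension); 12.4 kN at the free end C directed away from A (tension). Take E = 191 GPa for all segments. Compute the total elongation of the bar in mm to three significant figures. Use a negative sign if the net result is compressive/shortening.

0.0999 mm

Internal axial forces (sectioning from the free end, tension +): N_BC = 12.4 kN, N_AB = 34.5 kN.
A_AB = 1665 mm².
A_BC = 764.5 mm².
δ_AB = 34500·645/(1665·191000) = 0.06998 mm
δ_BC = 12400·352/(764.5·191000) = 0.02989 mm
δ = Σδ_i = 0.09987 mm.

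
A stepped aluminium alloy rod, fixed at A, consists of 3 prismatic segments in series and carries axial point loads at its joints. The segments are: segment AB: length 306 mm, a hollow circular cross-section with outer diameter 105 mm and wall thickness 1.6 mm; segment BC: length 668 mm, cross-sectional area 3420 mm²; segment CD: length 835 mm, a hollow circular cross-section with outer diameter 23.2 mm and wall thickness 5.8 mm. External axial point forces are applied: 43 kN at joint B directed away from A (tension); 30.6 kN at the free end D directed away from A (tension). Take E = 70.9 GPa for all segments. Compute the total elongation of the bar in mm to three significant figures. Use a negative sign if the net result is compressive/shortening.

1.83 mm

Internal axial forces (sectioning from the free end, tension +): N_CD = 30.6 kN, N_BC = 30.6 kN, N_AB = 73.6 kN.
A_AB = 519.7 mm².
A_CD = 317 mm².
δ_AB = 73600·306/(519.7·70900) = 0.6112 mm
δ_BC = 30600·668/(3420·70900) = 0.0843 mm
δ_CD = 30600·835/(317·70900) = 1.137 mm
δ = Σδ_i = 1.832 mm.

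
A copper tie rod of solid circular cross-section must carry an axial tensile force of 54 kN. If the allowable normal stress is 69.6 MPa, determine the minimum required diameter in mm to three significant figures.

Required area A ≥ P/σ_allow = 54000/69.6 = 775.9 mm².
For a solid circular section, d ≥ √(4A/π) = 31.43 mm.

31.4 mm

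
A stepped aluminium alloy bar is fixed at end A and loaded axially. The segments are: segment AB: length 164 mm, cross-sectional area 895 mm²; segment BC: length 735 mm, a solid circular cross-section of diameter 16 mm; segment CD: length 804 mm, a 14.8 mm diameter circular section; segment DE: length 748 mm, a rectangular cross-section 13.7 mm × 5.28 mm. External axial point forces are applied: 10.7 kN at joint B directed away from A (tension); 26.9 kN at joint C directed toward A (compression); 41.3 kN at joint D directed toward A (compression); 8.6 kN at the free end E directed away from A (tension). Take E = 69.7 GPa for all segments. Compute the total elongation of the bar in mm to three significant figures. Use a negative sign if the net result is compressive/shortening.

Internal axial forces (sectioning from the free end, tension +): N_DE = 8.6 kN, N_CD = -32.7 kN, N_BC = -59.6 kN, N_AB = -48.9 kN.
A_BC = 201.1 mm².
A_CD = 172 mm².
A_DE = 72.34 mm².
δ_AB = -48900·164/(895·69700) = -0.1286 mm
δ_BC = -59600·735/(201.1·69700) = -3.126 mm
δ_CD = -32700·804/(172·69700) = -2.193 mm
δ_DE = 8600·748/(72.34·69700) = 1.276 mm
δ = Σδ_i = -4.171 mm.

-4.17 mm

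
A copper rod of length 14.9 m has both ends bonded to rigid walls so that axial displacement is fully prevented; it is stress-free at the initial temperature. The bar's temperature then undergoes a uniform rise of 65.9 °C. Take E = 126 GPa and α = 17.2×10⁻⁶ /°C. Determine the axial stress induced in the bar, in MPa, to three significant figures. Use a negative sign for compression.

-143 MPa

Free thermal expansion αLΔT = 17.2e-6 · 14900 · 65.9 = 16.89 mm.
The walls impose strain ε = −(16.89)/14900 = -1.1335e-03; σ = Eε = 126000 · -1.1335e-03 = -142.8 MPa.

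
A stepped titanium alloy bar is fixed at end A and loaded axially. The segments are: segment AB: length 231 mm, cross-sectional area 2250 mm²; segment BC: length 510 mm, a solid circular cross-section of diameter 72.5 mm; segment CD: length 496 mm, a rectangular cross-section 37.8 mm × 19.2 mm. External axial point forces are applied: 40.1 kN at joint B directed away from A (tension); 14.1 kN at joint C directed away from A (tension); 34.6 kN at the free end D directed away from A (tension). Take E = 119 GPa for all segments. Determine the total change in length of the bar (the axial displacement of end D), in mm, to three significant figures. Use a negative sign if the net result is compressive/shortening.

Internal axial forces (sectioning from the free end, tension +): N_CD = 34.6 kN, N_BC = 48.7 kN, N_AB = 88.8 kN.
A_BC = 4128 mm².
A_CD = 725.8 mm².
δ_AB = 88800·231/(2250·119000) = 0.07661 mm
δ_BC = 48700·510/(4128·119000) = 0.05056 mm
δ_CD = 34600·496/(725.8·119000) = 0.1987 mm
δ = Σδ_i = 0.3259 mm.

0.326 mm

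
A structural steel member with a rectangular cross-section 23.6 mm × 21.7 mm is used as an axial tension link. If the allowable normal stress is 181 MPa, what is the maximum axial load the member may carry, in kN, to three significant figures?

92.7 kN

A = 512.1 mm².
P_max = σ_allow · A = 181 · 512.1 = 92690 N = 92.69 kN.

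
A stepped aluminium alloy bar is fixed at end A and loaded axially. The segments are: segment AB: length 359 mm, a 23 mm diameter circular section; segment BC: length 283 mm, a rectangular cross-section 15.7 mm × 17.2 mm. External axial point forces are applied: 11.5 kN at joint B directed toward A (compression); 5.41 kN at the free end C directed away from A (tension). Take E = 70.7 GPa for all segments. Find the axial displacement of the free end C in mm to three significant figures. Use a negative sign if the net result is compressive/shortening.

0.00576 mm

Internal axial forces (sectioning from the free end, tension +): N_BC = 5.41 kN, N_AB = -6.09 kN.
A_AB = 415.5 mm².
A_BC = 270 mm².
δ_AB = -6090·359/(415.5·70700) = -0.07443 mm
δ_BC = 5410·283/(270·70700) = 0.08019 mm
δ = Σδ_i = 0.005763 mm.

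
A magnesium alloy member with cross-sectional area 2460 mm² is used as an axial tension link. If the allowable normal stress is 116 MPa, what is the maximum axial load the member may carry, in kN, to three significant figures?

285 kN

P_max = σ_allow · A = 116 · 2460 = 285400 N = 285.4 kN.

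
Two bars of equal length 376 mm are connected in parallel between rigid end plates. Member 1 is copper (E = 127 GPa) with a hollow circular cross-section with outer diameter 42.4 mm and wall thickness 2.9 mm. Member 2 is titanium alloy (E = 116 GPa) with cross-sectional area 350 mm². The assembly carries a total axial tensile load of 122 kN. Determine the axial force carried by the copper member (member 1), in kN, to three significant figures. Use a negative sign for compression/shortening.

A_1 = 359.9 mm².
Equal strain + equilibrium ⇒ each member carries load in proportion to AE: A₁E₁ = 45700000 N, A₂E₂ = 40600000 N, ΣAE = 86300000 N.
F₁ = P·A₁E₁/ΣAE = 122000·45700000/86300000 = 64610 N.

64.6 kN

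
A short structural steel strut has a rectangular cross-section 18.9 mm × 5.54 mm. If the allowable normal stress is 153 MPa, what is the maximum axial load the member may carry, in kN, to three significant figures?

A = 104.7 mm².
P_max = σ_allow · A = 153 · 104.7 = 16020 N = 16.02 kN.

16.0 kN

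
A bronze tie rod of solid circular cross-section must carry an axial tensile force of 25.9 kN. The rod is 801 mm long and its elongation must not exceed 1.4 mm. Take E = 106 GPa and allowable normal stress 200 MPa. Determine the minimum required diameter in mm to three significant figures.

13.3 mm

Required area A ≥ P/σ_allow = 25900/200 = 129.5 mm².
For a solid circular section, d ≥ √(4A/π) = 12.84 mm.
Elongation limit: A ≥ PL/(Eδ_allow) = 25900·801/(106000·1.4) = 139.8 mm² ⇒ d ≥ 13.34 mm.
The elongation limit governs.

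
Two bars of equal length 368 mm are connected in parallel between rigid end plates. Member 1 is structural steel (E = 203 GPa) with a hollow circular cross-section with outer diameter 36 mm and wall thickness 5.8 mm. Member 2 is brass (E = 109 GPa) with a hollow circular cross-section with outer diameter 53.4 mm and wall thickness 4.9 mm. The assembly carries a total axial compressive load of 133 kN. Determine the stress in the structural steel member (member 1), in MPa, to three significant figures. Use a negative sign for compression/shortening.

-140 MPa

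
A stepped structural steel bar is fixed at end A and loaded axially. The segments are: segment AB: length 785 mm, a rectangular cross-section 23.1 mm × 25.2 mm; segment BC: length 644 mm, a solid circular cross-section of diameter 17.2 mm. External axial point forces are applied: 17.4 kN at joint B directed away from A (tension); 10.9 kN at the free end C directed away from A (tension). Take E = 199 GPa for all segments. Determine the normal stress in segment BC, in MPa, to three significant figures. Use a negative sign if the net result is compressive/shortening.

46.9 MPa

Internal axial forces (sectioning from the free end, tension +): N_BC = 10.9 kN, N_AB = 28.3 kN.
A_BC = 232.4 mm².
σ_BC = N_BC/A_BC = 10900/232.4 = 46.91 MPa.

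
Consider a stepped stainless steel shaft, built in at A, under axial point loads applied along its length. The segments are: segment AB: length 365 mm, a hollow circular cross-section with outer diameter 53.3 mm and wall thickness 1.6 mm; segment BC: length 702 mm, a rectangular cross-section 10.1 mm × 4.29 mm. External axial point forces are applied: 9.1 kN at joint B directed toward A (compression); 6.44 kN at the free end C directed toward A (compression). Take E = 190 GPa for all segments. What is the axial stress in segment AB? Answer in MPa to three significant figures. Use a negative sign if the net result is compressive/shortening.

Internal axial forces (sectioning from the free end, tension +): N_BC = -6.44 kN, N_AB = -15.54 kN.
A_AB = 259.9 mm².
σ_AB = N_AB/A_AB = -15540/259.9 = -59.8 MPa.

-59.8 MPa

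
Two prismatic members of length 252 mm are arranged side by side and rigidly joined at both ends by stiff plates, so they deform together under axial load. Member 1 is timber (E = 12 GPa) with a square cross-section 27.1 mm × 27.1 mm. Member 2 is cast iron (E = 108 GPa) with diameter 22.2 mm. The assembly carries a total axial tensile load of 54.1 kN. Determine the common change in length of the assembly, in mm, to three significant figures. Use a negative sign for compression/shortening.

0.269 mm

A_1 = 734.4 mm².
A_2 = 387.1 mm².
Equal strain + equilibrium ⇒ each member carries load in proportion to AE: A₁E₁ = 8813000 N, A₂E₂ = 41800000 N, ΣAE = 50620000 N.
δ = PL/ΣAE = 54100·252/50620000 = 0.2693 mm.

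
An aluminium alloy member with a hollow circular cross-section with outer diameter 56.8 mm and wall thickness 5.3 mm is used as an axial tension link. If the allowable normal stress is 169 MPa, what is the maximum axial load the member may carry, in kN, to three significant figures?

A = 857.5 mm².
P_max = σ_allow · A = 169 · 857.5 = 144900 N = 144.9 kN.

145 kN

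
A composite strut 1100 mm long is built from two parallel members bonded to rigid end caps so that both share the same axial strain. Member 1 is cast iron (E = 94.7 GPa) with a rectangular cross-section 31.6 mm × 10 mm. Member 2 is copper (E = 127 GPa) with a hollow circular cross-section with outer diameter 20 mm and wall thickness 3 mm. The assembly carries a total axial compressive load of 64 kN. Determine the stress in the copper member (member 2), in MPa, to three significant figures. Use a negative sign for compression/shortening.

A_1 = 316 mm².
A_2 = 160.2 mm².
Equal strain + equilibrium ⇒ each member carries load in proportion to AE: A₁E₁ = 29930000 N, A₂E₂ = 20350000 N, ΣAE = 50270000 N.
σ₂ = P·E₂/ΣAE = -64000·127000/50270000 = -161.7 MPa.

-162 MPa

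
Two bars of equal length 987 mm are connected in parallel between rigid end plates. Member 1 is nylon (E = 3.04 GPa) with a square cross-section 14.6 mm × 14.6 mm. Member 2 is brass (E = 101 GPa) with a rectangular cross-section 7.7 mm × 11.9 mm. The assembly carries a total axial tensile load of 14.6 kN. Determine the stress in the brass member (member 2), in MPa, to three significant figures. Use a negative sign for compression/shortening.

A_1 = 213.2 mm².
A_2 = 91.63 mm².
Equal strain + equilibrium ⇒ each member carries load in proportion to AE: A₁E₁ = 648000 N, A₂E₂ = 9255000 N, ΣAE = 9903000 N.
σ₂ = P·E₂/ΣAE = 14600·101000/9903000 = 148.9 MPa.

149 MPa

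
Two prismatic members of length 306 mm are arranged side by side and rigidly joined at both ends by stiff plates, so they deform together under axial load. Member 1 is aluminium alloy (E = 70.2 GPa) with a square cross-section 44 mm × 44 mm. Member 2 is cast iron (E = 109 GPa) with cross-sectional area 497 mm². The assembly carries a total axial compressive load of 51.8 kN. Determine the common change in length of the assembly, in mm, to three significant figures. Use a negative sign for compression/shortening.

-0.0834 mm

A_1 = 1936 mm².
Equal strain + equilibrium ⇒ each member carries load in proportion to AE: A₁E₁ = 135900000 N, A₂E₂ = 54170000 N, ΣAE = 190100000 N.
δ = PL/ΣAE = -51800·306/190100000 = -0.08339 mm.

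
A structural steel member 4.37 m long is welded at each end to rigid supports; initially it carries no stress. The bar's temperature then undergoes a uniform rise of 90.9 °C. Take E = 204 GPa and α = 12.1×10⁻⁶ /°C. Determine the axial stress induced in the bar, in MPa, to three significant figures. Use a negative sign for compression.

Free thermal expansion αLΔT = 12.1e-6 · 4370 · 90.9 = 4.807 mm.
The walls impose strain ε = −(4.807)/4370 = -1.0999e-03; σ = Eε = 204000 · -1.0999e-03 = -224.4 MPa.

-224 MPa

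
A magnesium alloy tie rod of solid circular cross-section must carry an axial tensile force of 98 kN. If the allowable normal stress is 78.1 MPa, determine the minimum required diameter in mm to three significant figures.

40.0 mm

Required area A ≥ P/σ_allow = 98000/78.1 = 1255 mm².
For a solid circular section, d ≥ √(4A/π) = 39.97 mm.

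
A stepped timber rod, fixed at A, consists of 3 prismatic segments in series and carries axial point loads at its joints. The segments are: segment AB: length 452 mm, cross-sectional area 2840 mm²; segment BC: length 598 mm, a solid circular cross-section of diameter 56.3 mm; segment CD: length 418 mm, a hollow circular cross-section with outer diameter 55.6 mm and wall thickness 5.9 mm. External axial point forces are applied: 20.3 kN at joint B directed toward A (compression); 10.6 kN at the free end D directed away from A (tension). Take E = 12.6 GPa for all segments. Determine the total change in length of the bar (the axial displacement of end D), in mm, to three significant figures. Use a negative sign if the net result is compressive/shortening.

0.461 mm

Internal axial forces (sectioning from the free end, tension +): N_CD = 10.6 kN, N_BC = 10.6 kN, N_AB = -9.7 kN.
A_BC = 2489 mm².
A_CD = 921.2 mm².
δ_AB = -9700·452/(2840·12600) = -0.1225 mm
δ_BC = 10600·598/(2489·12600) = 0.2021 mm
δ_CD = 10600·418/(921.2·12600) = 0.3817 mm
δ = Σδ_i = 0.4613 mm.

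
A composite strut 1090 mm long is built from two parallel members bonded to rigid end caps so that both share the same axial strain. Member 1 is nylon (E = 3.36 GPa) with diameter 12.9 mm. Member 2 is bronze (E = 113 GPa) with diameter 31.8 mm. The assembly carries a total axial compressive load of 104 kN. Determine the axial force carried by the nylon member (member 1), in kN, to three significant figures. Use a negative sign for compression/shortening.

-0.506 kN

A_1 = 130.7 mm².
A_2 = 794.2 mm².
Equal strain + equilibrium ⇒ each member carries load in proportion to AE: A₁E₁ = 439100 N, A₂E₂ = 89750000 N, ΣAE = 90190000 N.
F₁ = P·A₁E₁/ΣAE = -104000·439100/90190000 = -506.4 N.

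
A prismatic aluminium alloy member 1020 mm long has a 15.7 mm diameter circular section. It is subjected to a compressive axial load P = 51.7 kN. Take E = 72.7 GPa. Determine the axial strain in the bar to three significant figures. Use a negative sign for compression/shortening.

A = 193.6 mm².
σ = N/A = -267.1 MPa; ε = σ/E = -267.1/72700 = -3.673e-03.

-0.00367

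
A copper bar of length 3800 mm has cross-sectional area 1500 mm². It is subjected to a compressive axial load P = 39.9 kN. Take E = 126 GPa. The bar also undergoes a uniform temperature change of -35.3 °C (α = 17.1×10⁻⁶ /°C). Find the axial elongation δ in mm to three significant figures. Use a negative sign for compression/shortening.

δ_mech = NL/(AE) = -39900·3800/(1500·126000) = -0.8022 mm.
δ_thermal = αLΔT = 17.1e-6·3800·-35.3 = -2.294 mm.
δ = δ_mech + δ_thermal = -3.096 mm.

-3.10 mm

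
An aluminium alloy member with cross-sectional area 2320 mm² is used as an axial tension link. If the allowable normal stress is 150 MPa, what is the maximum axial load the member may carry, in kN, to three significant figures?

348 kN

P_max = σ_allow · A = 150 · 2320 = 348000 N = 348 kN.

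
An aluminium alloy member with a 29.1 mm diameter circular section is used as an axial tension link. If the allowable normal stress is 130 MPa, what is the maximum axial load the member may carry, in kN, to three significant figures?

A = 665.1 mm².
P_max = σ_allow · A = 130 · 665.1 = 86460 N = 86.46 kN.

86.5 kN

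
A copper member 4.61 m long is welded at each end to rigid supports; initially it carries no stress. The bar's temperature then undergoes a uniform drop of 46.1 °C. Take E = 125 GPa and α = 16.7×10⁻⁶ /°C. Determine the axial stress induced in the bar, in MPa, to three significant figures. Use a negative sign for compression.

96.2 MPa

Free thermal expansion αLΔT = 16.7e-6 · 4610 · -46.1 = -3.549 mm.
The walls impose strain ε = −(-3.549)/4610 = 7.6987e-04; σ = Eε = 125000 · 7.6987e-04 = 96.23 MPa.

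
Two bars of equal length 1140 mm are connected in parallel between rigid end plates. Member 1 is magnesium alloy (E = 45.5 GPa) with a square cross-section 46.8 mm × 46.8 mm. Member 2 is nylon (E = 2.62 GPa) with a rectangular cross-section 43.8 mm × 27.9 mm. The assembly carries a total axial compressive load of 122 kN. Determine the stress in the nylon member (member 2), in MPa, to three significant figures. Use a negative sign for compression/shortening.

-3.11 MPa

A_1 = 2190 mm².
A_2 = 1222 mm².
Equal strain + equilibrium ⇒ each member carries load in proportion to AE: A₁E₁ = 99660000 N, A₂E₂ = 3202000 N, ΣAE = 102900000 N.
σ₂ = P·E₂/ΣAE = -122000·2620/102900000 = -3.108 MPa.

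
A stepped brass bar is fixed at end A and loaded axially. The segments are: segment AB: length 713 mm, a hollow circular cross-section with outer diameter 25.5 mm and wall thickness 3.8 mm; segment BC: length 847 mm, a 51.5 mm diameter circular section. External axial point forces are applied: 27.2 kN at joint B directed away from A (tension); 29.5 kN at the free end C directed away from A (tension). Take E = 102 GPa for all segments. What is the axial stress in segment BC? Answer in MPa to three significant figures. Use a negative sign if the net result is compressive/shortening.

14.2 MPa

Internal axial forces (sectioning from the free end, tension +): N_BC = 29.5 kN, N_AB = 56.7 kN.
A_BC = 2083 mm².
σ_BC = N_BC/A_BC = 29500/2083 = 14.16 MPa.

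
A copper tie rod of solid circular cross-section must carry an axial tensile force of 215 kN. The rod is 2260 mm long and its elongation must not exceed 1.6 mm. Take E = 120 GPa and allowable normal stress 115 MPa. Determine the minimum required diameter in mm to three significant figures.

Required area A ≥ P/σ_allow = 215000/115 = 1870 mm².
For a solid circular section, d ≥ √(4A/π) = 48.79 mm.
Elongation limit: A ≥ PL/(Eδ_allow) = 215000·2260/(120000·1.6) = 2531 mm² ⇒ d ≥ 56.76 mm.
The elongation limit governs.

56.8 mm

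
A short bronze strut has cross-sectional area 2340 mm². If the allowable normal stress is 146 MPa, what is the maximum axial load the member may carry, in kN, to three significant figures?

P_max = σ_allow · A = 146 · 2340 = 341600 N = 341.6 kN.

342 kN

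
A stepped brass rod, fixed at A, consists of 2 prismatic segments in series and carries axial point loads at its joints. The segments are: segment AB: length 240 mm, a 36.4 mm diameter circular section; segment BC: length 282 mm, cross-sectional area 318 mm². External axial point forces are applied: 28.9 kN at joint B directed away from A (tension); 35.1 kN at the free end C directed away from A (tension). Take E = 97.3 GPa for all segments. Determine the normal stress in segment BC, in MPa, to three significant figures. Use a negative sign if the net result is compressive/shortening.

110 MPa

Internal axial forces (sectioning from the free end, tension +): N_BC = 35.1 kN, N_AB = 64 kN.
σ_BC = N_BC/A_BC = 35100/318 = 110.4 MPa.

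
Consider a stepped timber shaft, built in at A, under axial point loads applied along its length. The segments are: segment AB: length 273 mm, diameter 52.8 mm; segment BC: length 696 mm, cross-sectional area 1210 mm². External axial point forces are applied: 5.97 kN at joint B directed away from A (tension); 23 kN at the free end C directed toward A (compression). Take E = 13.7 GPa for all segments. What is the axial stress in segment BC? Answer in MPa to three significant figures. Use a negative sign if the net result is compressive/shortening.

-19.0 MPa

Internal axial forces (sectioning from the free end, tension +): N_BC = -23 kN, N_AB = -17.03 kN.
σ_BC = N_BC/A_BC = -23000/1210 = -19.01 MPa.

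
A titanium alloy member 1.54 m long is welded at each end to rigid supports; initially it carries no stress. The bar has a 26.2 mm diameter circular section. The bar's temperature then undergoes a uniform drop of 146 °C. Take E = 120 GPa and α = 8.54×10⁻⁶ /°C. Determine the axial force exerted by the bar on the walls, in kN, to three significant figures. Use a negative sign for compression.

Free thermal expansion αLΔT = 8.54e-6 · 1540 · -146 = -1.92 mm.
The walls impose strain ε = −(-1.92)/1540 = 1.2468e-03; σ = Eε = 120000 · 1.2468e-03 = 149.6 MPa.
Wall reaction R = σ·A = 149.6·539.1 = 80660 N = 80.66 kN.

80.7 kN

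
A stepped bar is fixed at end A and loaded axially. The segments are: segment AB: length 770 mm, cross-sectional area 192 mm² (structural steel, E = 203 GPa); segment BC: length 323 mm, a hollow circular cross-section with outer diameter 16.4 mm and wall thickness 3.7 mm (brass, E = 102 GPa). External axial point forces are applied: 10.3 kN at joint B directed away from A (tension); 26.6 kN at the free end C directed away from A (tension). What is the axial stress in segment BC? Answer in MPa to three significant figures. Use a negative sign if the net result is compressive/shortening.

180 MPa

Internal axial forces (sectioning from the free end, tension +): N_BC = 26.6 kN, N_AB = 36.9 kN.
A_BC = 147.6 mm².
σ_BC = N_BC/A_BC = 26600/147.6 = 180.2 MPa.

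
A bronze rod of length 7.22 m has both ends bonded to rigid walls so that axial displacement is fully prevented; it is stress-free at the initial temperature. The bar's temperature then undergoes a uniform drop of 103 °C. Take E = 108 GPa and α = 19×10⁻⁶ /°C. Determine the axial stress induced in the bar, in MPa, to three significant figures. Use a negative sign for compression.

Free thermal expansion αLΔT = 19e-6 · 7220 · -103 = -14.13 mm.
The walls impose strain ε = −(-14.13)/7220 = 1.9570e-03; σ = Eε = 108000 · 1.9570e-03 = 211.4 MPa.

211 MPa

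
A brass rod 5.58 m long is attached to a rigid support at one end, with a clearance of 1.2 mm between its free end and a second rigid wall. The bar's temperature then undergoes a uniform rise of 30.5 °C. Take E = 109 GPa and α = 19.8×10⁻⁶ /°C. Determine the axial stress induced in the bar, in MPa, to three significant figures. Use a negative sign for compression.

-42.4 MPa

Free thermal expansion αLΔT = 19.8e-6 · 5580 · 30.5 = 3.37 mm.
The walls engage after the gap closes; constrained expansion = 3.37 − 1.2 = 2.17 mm.
The walls impose strain ε = −(2.17)/5580 = -3.8885e-04; σ = Eε = 109000 · -3.8885e-04 = -42.38 MPa.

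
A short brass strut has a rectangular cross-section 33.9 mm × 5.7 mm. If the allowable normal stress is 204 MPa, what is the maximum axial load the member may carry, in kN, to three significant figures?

A = 193.2 mm².
P_max = σ_allow · A = 204 · 193.2 = 39420 N = 39.42 kN.

39.4 kN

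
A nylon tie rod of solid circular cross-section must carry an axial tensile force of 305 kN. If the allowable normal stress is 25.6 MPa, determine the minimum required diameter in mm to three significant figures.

Required area A ≥ P/σ_allow = 305000/25.6 = 11910 mm².
For a solid circular section, d ≥ √(4A/π) = 123.2 mm.

123 mm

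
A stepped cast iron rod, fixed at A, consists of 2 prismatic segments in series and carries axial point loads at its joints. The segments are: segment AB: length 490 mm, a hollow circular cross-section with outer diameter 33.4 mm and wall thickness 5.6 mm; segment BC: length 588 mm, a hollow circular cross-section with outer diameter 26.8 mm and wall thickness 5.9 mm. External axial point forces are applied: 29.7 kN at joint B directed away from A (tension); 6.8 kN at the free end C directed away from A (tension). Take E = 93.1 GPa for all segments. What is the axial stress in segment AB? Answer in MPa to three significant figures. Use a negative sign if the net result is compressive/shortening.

74.6 MPa

Internal axial forces (sectioning from the free end, tension +): N_BC = 6.8 kN, N_AB = 36.5 kN.
A_AB = 489.1 mm².
σ_AB = N_AB/A_AB = 36500/489.1 = 74.63 MPa.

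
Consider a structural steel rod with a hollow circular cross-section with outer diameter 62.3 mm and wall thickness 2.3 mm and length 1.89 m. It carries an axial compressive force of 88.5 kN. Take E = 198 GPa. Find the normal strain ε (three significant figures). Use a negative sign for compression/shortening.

-0.00103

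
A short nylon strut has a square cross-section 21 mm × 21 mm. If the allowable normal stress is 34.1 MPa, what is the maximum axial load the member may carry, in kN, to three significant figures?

15.0 kN

A = 441 mm².
P_max = σ_allow · A = 34.1 · 441 = 15040 N = 15.04 kN.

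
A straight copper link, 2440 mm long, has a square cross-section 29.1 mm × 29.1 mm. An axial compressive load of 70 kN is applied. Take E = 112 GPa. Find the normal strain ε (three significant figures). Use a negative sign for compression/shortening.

A = 846.8 mm².
σ = N/A = -82.66 MPa; ε = σ/E = -82.66/112000 = -7.381e-04.

-7.38e-04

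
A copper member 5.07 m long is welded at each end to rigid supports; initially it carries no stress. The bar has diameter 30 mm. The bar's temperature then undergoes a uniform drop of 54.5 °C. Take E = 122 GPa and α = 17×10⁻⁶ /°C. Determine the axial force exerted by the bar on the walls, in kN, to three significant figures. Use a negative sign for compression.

Free thermal expansion αLΔT = 17e-6 · 5070 · -54.5 = -4.697 mm.
The walls impose strain ε = −(-4.697)/5070 = 9.2650e-04; σ = Eε = 122000 · 9.2650e-04 = 113 MPa.
Wall reaction R = σ·A = 113·706.9 = 79900 N = 79.9 kN.

79.9 kN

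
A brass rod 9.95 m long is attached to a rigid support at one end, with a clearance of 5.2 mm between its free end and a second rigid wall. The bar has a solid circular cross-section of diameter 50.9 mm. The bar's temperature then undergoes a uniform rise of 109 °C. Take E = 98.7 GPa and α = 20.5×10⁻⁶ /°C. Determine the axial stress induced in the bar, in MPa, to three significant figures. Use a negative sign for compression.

Free thermal expansion αLΔT = 20.5e-6 · 9950 · 109 = 22.23 mm.
The walls engage after the gap closes; constrained expansion = 22.23 − 5.2 = 17.03 mm.
The walls impose strain ε = −(17.03)/9950 = -1.7119e-03; σ = Eε = 98700 · -1.7119e-03 = -169 MPa.

-169 MPa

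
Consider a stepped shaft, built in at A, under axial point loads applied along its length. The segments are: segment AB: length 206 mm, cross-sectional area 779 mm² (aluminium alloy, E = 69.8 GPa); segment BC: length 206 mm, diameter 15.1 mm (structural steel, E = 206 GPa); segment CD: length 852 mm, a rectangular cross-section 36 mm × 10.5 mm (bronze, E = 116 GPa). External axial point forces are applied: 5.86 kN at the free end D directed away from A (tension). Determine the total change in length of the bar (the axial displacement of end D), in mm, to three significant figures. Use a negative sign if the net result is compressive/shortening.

0.169 mm

Internal axial forces (sectioning from the free end, tension +): N_CD = 5.86 kN, N_BC = 5.86 kN, N_AB = 5.86 kN.
A_BC = 179.1 mm².
A_CD = 378 mm².
δ_AB = 5860·206/(779·69800) = 0.0222 mm
δ_BC = 5860·206/(179.1·206000) = 0.03272 mm
δ_CD = 5860·852/(378·116000) = 0.1139 mm
δ = Σδ_i = 0.1688 mm.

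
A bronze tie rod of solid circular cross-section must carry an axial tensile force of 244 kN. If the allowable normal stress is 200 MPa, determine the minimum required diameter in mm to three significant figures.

39.4 mm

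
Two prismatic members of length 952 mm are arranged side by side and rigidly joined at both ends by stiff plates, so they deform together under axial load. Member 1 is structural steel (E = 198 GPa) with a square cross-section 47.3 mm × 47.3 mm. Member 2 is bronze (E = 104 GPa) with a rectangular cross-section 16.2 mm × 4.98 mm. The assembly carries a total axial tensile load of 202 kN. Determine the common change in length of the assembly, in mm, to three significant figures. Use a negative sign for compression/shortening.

0.426 mm

A_1 = 2237 mm².
A_2 = 80.68 mm².
Equal strain + equilibrium ⇒ each member carries load in proportion to AE: A₁E₁ = 443000000 N, A₂E₂ = 8390000 N, ΣAE = 451400000 N.
δ = PL/ΣAE = 202000·952/451400000 = 0.426 mm.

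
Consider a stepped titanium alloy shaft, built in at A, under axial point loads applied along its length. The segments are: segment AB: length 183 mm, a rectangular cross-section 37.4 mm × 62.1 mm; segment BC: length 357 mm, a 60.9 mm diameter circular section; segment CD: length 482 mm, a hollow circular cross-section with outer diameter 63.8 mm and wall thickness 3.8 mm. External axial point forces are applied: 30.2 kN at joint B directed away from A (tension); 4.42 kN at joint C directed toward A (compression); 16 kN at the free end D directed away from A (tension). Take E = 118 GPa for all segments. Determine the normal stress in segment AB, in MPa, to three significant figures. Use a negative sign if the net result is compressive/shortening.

Internal axial forces (sectioning from the free end, tension +): N_CD = 16 kN, N_BC = 11.58 kN, N_AB = 41.78 kN.
A_AB = 2323 mm².
σ_AB = N_AB/A_AB = 41780/2323 = 17.99 MPa.

18.0 MPa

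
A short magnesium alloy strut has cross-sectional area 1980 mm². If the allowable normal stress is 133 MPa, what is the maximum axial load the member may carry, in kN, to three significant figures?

P_max = σ_allow · A = 133 · 1980 = 263300 N = 263.3 kN.

263 kN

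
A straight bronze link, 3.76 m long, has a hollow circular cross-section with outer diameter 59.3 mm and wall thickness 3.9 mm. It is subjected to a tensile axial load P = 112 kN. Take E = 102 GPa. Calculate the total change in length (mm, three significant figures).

A = 678.8 mm².
δ_mech = NL/(AE) = 112000·3760/(678.8·102000) = 6.082 mm.

6.08 mm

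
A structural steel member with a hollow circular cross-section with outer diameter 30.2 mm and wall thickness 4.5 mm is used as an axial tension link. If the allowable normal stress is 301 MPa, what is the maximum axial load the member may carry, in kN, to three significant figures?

A = 363.3 mm².
P_max = σ_allow · A = 301 · 363.3 = 109400 N = 109.4 kN.

109 kN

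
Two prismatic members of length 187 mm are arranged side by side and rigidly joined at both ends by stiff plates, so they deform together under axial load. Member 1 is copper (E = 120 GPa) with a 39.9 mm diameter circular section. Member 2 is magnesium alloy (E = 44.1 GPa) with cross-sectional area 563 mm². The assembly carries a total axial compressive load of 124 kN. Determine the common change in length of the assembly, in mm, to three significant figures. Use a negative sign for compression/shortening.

-0.133 mm

A_1 = 1250 mm².
Equal strain + equilibrium ⇒ each member carries load in proportion to AE: A₁E₁ = 150000000 N, A₂E₂ = 24830000 N, ΣAE = 174900000 N.
δ = PL/ΣAE = -124000·187/174900000 = -0.1326 mm.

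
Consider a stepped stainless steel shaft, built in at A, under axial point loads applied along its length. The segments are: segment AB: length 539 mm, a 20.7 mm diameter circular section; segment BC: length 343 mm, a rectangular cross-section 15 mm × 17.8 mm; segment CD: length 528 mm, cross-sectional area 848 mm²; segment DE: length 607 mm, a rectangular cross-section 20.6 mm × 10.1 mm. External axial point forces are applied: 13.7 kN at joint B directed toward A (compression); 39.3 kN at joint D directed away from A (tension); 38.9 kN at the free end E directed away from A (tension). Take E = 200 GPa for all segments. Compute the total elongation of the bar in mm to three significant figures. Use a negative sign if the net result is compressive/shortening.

1.83 mm

Internal axial forces (sectioning from the free end, tension +): N_DE = 38.9 kN, N_CD = 78.2 kN, N_BC = 78.2 kN, N_AB = 64.5 kN.
A_AB = 336.5 mm².
A_BC = 267 mm².
A_DE = 208.1 mm².
δ_AB = 64500·539/(336.5·200000) = 0.5165 mm
δ_BC = 78200·343/(267·200000) = 0.5023 mm
δ_CD = 78200·528/(848·200000) = 0.2435 mm
δ_DE = 38900·607/(208.1·200000) = 0.5674 mm
δ = Σδ_i = 1.83 mm.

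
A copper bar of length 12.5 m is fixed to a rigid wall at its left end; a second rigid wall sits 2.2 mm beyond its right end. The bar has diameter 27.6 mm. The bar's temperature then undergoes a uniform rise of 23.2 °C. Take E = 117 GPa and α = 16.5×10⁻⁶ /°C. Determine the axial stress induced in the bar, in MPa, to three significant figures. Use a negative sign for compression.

-24.2 MPa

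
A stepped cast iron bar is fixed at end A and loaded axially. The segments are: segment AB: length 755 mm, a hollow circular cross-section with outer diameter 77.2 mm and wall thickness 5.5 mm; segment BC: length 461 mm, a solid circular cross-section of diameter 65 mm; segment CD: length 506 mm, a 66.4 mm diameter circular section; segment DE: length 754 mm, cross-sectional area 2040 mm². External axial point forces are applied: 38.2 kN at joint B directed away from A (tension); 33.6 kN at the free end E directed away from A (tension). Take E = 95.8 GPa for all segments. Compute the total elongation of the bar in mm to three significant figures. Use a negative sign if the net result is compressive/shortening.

0.686 mm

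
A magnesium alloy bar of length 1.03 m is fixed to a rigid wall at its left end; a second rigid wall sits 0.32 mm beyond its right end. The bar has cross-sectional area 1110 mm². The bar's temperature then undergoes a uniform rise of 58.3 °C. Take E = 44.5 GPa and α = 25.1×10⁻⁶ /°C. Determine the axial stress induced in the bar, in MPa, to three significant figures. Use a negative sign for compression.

-51.3 MPa

Free thermal expansion αLΔT = 25.1e-6 · 1030 · 58.3 = 1.507 mm.
The walls engage after the gap closes; constrained expansion = 1.507 − 0.32 = 1.187 mm.
The walls impose strain ε = −(1.187)/1030 = -1.1527e-03; σ = Eε = 44500 · -1.1527e-03 = -51.29 MPa.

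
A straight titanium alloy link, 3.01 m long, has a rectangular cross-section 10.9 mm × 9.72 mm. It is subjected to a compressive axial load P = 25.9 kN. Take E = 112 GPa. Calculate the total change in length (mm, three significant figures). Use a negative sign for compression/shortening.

A = 105.9 mm².
δ_mech = NL/(AE) = -25900·3010/(105.9·112000) = -6.57 mm.

-6.57 mm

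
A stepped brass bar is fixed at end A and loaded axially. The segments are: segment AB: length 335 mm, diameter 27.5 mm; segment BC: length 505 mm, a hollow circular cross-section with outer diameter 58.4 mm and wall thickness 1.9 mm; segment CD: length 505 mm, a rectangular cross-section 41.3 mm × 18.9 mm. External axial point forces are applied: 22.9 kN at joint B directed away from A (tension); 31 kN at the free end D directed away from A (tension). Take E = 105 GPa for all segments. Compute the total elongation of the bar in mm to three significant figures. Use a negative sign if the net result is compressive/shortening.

0.923 mm

Internal axial forces (sectioning from the free end, tension +): N_CD = 31 kN, N_BC = 31 kN, N_AB = 53.9 kN.
A_AB = 594 mm².
A_BC = 337.2 mm².
A_CD = 780.6 mm².
δ_AB = 53900·335/(594·105000) = 0.2895 mm
δ_BC = 31000·505/(337.2·105000) = 0.4421 mm
δ_CD = 31000·505/(780.6·105000) = 0.191 mm
δ = Σδ_i = 0.9226 mm.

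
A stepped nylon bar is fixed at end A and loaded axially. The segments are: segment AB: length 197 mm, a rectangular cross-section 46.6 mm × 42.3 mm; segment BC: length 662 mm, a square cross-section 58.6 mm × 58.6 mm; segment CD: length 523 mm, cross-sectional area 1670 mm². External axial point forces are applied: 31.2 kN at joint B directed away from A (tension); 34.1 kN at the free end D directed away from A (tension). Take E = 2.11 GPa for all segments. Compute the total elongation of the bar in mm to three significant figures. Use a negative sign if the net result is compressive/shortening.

11.3 mm

Internal axial forces (sectioning from the free end, tension +): N_CD = 34.1 kN, N_BC = 34.1 kN, N_AB = 65.3 kN.
A_AB = 1971 mm².
A_BC = 3434 mm².
δ_AB = 65300·197/(1971·2110) = 3.093 mm
δ_BC = 34100·662/(3434·2110) = 3.116 mm
δ_CD = 34100·523/(1670·2110) = 5.061 mm
δ = Σδ_i = 11.27 mm.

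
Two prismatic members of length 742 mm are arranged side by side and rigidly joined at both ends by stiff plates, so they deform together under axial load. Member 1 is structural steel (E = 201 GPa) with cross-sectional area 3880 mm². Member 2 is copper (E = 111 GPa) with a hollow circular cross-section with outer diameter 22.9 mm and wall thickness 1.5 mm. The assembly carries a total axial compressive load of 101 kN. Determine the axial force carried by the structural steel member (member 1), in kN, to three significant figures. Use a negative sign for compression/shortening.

-99.6 kN

A_2 = 100.8 mm².
Equal strain + equilibrium ⇒ each member carries load in proportion to AE: A₁E₁ = 779900000 N, A₂E₂ = 11190000 N, ΣAE = 791100000 N.
F₁ = P·A₁E₁/ΣAE = -101000·779900000/791100000 = -99570 N.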